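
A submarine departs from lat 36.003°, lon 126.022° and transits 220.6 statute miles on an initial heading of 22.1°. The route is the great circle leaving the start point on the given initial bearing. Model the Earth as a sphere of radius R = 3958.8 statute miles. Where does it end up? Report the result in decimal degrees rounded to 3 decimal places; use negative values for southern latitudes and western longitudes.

latitude 38.951°, longitude 127.566°

δ = 220.6/3958.8 = 0.055724 rad (3.1927°).
With φ₁ = 36.003° = 0.628371 rad and θ = 22.1° = 0.385718 rad:
Applying the spherical law of cosines for sides, sin φ₂ = sin φ₁ cos δ + cos φ₁ sin δ cos θ = 0.628661, so φ₂ = 38.951°.
Δλ = atan2( sin θ sin δ cos φ₁ , cos δ − sin φ₁ sin φ₂ ) = atan2(0.016951, 0.628903) = 0.026947 rad = 1.544°.
λ₂ = 126.022° + 1.544° = 127.566°.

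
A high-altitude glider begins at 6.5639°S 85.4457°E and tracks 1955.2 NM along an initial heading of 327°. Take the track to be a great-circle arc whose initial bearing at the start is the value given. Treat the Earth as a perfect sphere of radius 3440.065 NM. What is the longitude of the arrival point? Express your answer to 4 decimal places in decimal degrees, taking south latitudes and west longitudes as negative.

δ = 1955.2/3440.065 = 0.568361 rad (32.5647°).
Start latitude φ₁ = -0.114562 rad; initial bearing θ = 5.707227 rad.
sin φ₂ = sin φ₁ cos δ + cos φ₁ sin δ cos θ = (-0.114311)(0.842784) + (0.993445)(0.538252)(0.838671) = 0.352117
φ₂ = asin(0.352117) = 0.359832 rad = 20.6169°.
Then Δλ = atan2(-0.291231, 0.883035) = -0.318574 rad, from sin θ sin δ cos φ₁ over cos δ − sin φ₁ sin φ₂.
Hence λ₂ = 85.4457° + -18.2529° = 67.1928°.

longitude 67.1928°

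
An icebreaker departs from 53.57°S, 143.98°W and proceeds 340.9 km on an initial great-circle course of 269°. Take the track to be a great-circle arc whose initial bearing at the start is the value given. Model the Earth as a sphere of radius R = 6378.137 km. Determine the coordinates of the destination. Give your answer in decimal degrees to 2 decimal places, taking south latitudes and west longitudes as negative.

latitude -53.51°, longitude -149.13°

The arc subtends δ = 340.9/6378.137 = 0.053448 rad at the centre.
With φ₁ = -53.57° = -0.934973 rad and θ = 269° = 4.694936 rad:
Applying the spherical law of cosines for sides, sin φ₂ = sin φ₁ cos δ + cos φ₁ sin δ cos θ = -0.803988, so φ₂ = -53.51°.
For the longitude increment, Δλ = atan2( sin θ sin δ cos φ₁, cos δ − sin φ₁ sin φ₂ ) = atan2(-0.031720, 0.351697) = -5.15°.
λ₂ = λ₁ + Δλ = -149.13°.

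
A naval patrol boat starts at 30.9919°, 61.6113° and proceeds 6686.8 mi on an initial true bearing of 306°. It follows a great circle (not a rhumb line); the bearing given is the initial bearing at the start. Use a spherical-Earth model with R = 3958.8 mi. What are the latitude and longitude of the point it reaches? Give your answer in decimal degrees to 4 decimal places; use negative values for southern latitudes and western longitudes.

Angular distance δ = d/R = 6686.8 / 3958.8 = 1.689098 rad.
Start latitude φ₁ = 0.540911 rad; initial bearing θ = 5.340708 rad.
Destination latitude: φ₂ = arcsin( sin φ₁ cos δ + cos φ₁ sin δ cos θ ) = arcsin(0.439578) = 26.0770°.
Δλ = atan2( sin θ sin δ cos φ₁ , cos δ − sin φ₁ sin φ₂ ) = atan2(-0.688674, -0.344372) = -2.034484 rad = -116.5673°.
λ₂ = 61.6113° + -116.5673° = -54.9560°.

latitude 26.0770°, longitude -54.9560°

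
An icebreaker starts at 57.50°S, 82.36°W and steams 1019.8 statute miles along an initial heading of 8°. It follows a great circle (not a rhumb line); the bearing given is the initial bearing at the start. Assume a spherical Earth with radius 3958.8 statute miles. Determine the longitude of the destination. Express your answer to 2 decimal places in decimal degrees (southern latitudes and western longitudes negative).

longitude -79.59°

δ = 1019.8/3958.8 = 0.257603 rad (14.7596°).
Converting: φ₁ = -1.003564 rad, θ = 0.139626 rad.
Destination latitude: φ₂ = arcsin( sin φ₁ cos δ + cos φ₁ sin δ cos θ ) = arcsin(-0.680010) = -42.84°.
Δλ = atan2( sin θ sin δ cos φ₁ , cos δ − sin φ₁ sin φ₂ ) = atan2(0.019051, 0.393489) = 0.048377 rad = 2.77°.
λ₂ = -82.36° + 2.77° = -79.59°.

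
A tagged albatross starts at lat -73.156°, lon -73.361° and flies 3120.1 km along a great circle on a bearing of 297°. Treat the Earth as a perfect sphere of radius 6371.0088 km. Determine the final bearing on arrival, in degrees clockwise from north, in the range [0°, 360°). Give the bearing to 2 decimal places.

The arc subtends δ = 3120.1/6371.0088 = 0.489734 rad at the centre.
Converting: φ₁ = -1.276813 rad, θ = 5.183628 rad.
Applying the spherical law of cosines for sides, sin φ₂ = sin φ₁ cos δ + cos φ₁ sin δ cos θ = -0.782717, so φ₂ = -51.510°.
Then Δλ = atan2(-0.121448, 0.133321) = -0.738826 rad, from sin θ sin δ cos φ₁ over cos δ − sin φ₁ sin φ₂.
λ₂ = λ₁ + Δλ = -115.693°.
The forward bearing on arrival equals the back-azimuth from the destination plus 180°.
Back-azimuth from P₂ (-51.51°, -115.69°) to P₁ (-73.16°, -73.36°), with Δλ' = λ₁ − λ₂ = 42.33°: atan2( sin Δλ' cos φ₁ , cos φ₂ sin φ₁ − sin φ₂ cos φ₁ cos Δλ' ) = 155.49°.
Final bearing = (155.49° + 180°) mod 360° = 335.49°.

final bearing 335.49°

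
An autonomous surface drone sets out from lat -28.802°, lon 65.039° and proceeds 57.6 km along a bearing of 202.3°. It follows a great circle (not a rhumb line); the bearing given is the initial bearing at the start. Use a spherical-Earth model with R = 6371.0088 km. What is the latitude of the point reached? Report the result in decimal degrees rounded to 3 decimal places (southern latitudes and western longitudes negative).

δ = 57.6/6371.0088 = 0.009041 rad (0.5180°).
Converting: φ₁ = -0.502690 rad, θ = 3.530801 rad.
Destination latitude: φ₂ = arcsin( sin φ₁ cos δ + cos φ₁ sin δ cos θ ) = arcsin(-0.489094) = -29.281°.
Then Δλ = atan2(-0.003006, 0.764321) = -0.003933 rad, from sin θ sin δ cos φ₁ over cos δ − sin φ₁ sin φ₂.
Hence λ₂ = 65.039° + -0.225° = 64.814°.

latitude -29.281°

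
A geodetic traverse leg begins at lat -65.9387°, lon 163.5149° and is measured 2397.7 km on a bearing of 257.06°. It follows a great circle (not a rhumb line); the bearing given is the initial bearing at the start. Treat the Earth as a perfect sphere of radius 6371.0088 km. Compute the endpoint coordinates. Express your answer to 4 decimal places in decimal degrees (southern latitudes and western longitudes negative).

δ = 2397.7/6371.0088 = 0.376345 rad (21.5630°).
Converting: φ₁ = -1.150847 rad, θ = 4.486543 rad.
Applying the spherical law of cosines for sides, sin φ₂ = sin φ₁ cos δ + cos φ₁ sin δ cos θ = -0.882760, so φ₂ = -61.9771°.
For the longitude increment, Δλ = atan2( sin θ sin δ cos φ₁, cos δ − sin φ₁ sin φ₂ ) = atan2(-0.146039, 0.123958) = -49.6756°.
λ₂ = 163.5149° + -49.6756° = 113.8393°.

latitude -61.9771°, longitude 113.8393°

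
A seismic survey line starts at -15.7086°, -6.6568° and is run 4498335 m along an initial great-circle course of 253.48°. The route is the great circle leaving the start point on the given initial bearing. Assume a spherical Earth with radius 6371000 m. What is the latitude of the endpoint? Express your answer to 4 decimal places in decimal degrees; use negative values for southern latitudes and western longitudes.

δ = 4498335/6371000 = 0.706064 rad (40.4545°).
Start latitude φ₁ = -0.274167 rad; initial bearing θ = 4.424061 rad.
Destination latitude: φ₂ = arcsin( sin φ₁ cos δ + cos φ₁ sin δ cos θ ) = arcsin(-0.383624) = -22.5583°.
Δλ = atan2( sin θ sin δ cos φ₁ , cos δ − sin φ₁ sin φ₂ ) = atan2(-0.598827, 0.657057) = -0.739065 rad = -42.3453°.
λ₂ = -6.6568° + -42.3453° = -49.0021°.

latitude -22.5583°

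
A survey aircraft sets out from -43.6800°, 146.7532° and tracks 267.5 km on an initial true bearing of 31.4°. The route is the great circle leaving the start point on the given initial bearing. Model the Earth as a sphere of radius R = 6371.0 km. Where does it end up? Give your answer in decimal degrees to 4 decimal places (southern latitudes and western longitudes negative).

latitude -41.6141°, longitude 148.4294°

The arc subtends δ = 267.5/6371 = 0.041987 rad at the centre.
Converting: φ₁ = -0.762360 rad, θ = 0.548033 rad.
Destination latitude: φ₂ = arcsin( sin φ₁ cos δ + cos φ₁ sin δ cos θ ) = arcsin(-0.664111) = -41.6141°.
Then Δλ = atan2(0.015816, 0.540464) = 0.029255 rad, from sin θ sin δ cos φ₁ over cos δ − sin φ₁ sin φ₂.
Hence λ₂ = 146.7532° + 1.6762° = 148.4294°.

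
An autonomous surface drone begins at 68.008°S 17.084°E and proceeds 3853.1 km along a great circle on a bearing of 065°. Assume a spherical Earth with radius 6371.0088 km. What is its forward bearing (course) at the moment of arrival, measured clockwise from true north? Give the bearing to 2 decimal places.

δ = 3853.1/6371.0088 = 0.604786 rad (34.6517°).
With φ₁ = -68.008° = -1.186964 rad and θ = 65° = 1.134464 rad:
Destination latitude: φ₂ = arcsin( sin φ₁ cos δ + cos φ₁ sin δ cos θ ) = arcsin(-0.672781) = -42.282°.
Δλ = atan2( sin θ sin δ cos φ₁ , cos δ − sin φ₁ sin φ₂ ) = atan2(0.192973, 0.198796) = 0.770536 rad = 44.148°.
λ₂ = λ₁ + Δλ = 61.232°.
The forward bearing on arrival equals the back-azimuth from the destination plus 180°.
Back-azimuth from P₂ (-42.28°, 61.23°) to P₁ (-68.01°, 17.08°), with Δλ' = λ₁ − λ₂ = -44.15°: atan2( sin Δλ' cos φ₁ , cos φ₂ sin φ₁ − sin φ₂ cos φ₁ cos Δλ' ) = 207.31°.
Final bearing = (207.31° + 180°) mod 360° = 27.31°.

final bearing 27.31°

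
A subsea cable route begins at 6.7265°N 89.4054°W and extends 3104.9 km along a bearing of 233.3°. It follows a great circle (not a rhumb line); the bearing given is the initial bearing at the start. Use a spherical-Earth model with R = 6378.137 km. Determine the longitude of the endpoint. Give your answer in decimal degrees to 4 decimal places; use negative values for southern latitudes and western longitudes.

longitude -111.7943°

The arc subtends δ = 3104.9/6378.137 = 0.486804 rad at the centre.
Start latitude φ₁ = 0.117400 rad; initial bearing θ = 4.071853 rad.
Destination latitude: φ₂ = arcsin( sin φ₁ cos δ + cos φ₁ sin δ cos θ ) = arcsin(-0.174123) = -10.0276°.
Δλ = atan2( sin θ sin δ cos φ₁ , cos δ − sin φ₁ sin φ₂ ) = atan2(-0.372491, 0.904228) = -0.390761 rad = -22.3889°.
λ₂ = -89.4054° + -22.3889° = -111.7943°.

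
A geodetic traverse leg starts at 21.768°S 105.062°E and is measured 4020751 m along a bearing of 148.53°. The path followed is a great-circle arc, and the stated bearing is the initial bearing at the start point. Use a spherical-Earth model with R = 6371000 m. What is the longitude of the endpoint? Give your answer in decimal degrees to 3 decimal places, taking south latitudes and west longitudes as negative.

longitude 133.738°

Angular distance δ = d/R = 4020751 / 6371000 = 0.631102 rad.
Start latitude φ₁ = -0.379923 rad; initial bearing θ = 2.592338 rad.
Applying the spherical law of cosines for sides, sin φ₂ = sin φ₁ cos δ + cos φ₁ sin δ cos θ = -0.766779, so φ₂ = -50.066°.
Then Δλ = atan2(0.286064, 0.523018) = 0.500498 rad, from sin θ sin δ cos φ₁ over cos δ − sin φ₁ sin φ₂.
λ₂ = 105.062° + 28.676° = 133.738°.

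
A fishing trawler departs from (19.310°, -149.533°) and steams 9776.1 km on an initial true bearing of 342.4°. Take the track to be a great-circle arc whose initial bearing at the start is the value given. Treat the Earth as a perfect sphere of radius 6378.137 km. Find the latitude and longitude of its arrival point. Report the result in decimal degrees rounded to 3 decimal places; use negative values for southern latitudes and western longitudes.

δ = 9776.1/6378.137 = 1.532752 rad (87.8202°).
Start latitude φ₁ = 0.337023 rad; initial bearing θ = 5.976007 rad.
Applying the spherical law of cosines for sides, sin φ₂ = sin φ₁ cos δ + cos φ₁ sin δ cos θ = 0.911494, so φ₂ = 65.713°.
For the longitude increment, Δλ = atan2( sin θ sin δ cos φ₁, cos δ − sin φ₁ sin φ₂ ) = atan2(-0.285153, -0.263376) = -132.727°.
λ₂ = -149.533° + -132.727° = -282.260°, normalized to (−180°, 180°] → 77.740°.

latitude 65.713°, longitude 77.740°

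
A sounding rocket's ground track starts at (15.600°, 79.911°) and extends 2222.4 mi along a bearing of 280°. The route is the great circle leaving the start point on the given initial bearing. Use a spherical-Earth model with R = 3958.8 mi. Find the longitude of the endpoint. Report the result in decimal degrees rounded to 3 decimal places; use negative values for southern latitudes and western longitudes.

Angular distance δ = d/R = 2222.4 / 3958.8 = 0.561382 rad.
With φ₁ = 15.600° = 0.272271 rad and θ = 280° = 4.886922 rad:
Destination latitude: φ₂ = arcsin( sin φ₁ cos δ + cos φ₁ sin δ cos θ ) = arcsin(0.316683) = 18.462°.
Δλ = atan2( sin θ sin δ cos φ₁ , cos δ − sin φ₁ sin φ₂ ) = atan2(-0.504956, 0.761358) = -0.585621 rad = -33.554°.
λ₂ = λ₁ + Δλ = 46.357°.

longitude 46.357°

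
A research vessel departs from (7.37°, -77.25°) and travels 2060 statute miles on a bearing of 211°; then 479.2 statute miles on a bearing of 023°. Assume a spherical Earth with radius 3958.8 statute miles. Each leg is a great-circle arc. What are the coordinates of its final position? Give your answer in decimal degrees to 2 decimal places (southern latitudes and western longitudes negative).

latitude -11.74°, longitude -90.12°

Apply the spherical direct solution leg by leg, carrying full precision between legs.
Leg 1: from (7.37°, -77.25°), δ = 2060/3958.8 = 0.520360 rad, θ = 211° → φ = -18.14°, λ = -92.88°.
Leg 2: from (-18.14°, -92.88°), δ = 479.2/3958.8 = 0.121047 rad, θ = 23° → φ = -11.74°, λ = -90.12°.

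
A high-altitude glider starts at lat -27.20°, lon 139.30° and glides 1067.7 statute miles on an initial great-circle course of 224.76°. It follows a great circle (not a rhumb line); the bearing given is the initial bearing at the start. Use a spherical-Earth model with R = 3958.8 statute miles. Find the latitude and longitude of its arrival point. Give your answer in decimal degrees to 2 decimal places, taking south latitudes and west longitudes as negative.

Central angle δ = d/R = 0.269703 rad.
Converting: φ₁ = -0.474730 rad, θ = 3.922802 rad.
Applying the spherical law of cosines for sides, sin φ₂ = sin φ₁ cos δ + cos φ₁ sin δ cos θ = -0.608845, so φ₂ = -37.51°.
Then Δλ = atan2(-0.166867, 0.685548) = -0.238764 rad, from sin θ sin δ cos φ₁ over cos δ − sin φ₁ sin φ₂.
Hence λ₂ = 139.30° + -13.68° = 125.62°.

latitude -37.51°, longitude 125.62°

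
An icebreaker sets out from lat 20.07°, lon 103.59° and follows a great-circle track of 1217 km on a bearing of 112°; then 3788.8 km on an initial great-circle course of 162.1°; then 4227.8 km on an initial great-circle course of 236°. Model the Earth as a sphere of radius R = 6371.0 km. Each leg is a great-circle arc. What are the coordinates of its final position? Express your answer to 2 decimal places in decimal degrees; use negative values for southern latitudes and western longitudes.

latitude -33.90°, longitude 86.52°

Apply the spherical direct solution leg by leg, carrying full precision between legs.
Leg 1: from (20.07°, 103.59°), δ = 1217/6371 = 0.191022 rad, θ = 112° → φ = 15.67°, λ = 114.12°.
Leg 2: from (15.67°, 114.12°), δ = 3788.8/6371 = 0.594695 rad, θ = 162.1° → φ = -16.83°, λ = 124.49°.
Leg 3: from (-16.83°, 124.49°), δ = 4227.8/6371 = 0.663601 rad, θ = 236° → φ = -33.90°, λ = 86.52°.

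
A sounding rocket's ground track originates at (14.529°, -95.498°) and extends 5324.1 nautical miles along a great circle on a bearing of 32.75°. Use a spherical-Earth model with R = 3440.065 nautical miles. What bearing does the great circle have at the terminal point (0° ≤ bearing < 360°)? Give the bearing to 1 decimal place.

The arc subtends δ = 5324.1/3440.065 = 1.547674 rad at the centre.
With φ₁ = 14.529° = 0.253579 rad and θ = 32.75° = 0.571595 rad:
sin φ₂ = sin φ₁ cos δ + cos φ₁ sin δ cos θ = (0.250870)(0.023120) + (0.968021)(0.999733)(0.841039) = 0.819726
φ₂ = asin(0.819726) = 0.960932 rad = 55.057°.
Then Δλ = atan2(0.523535, -0.182525) = 1.906258 rad, from sin θ sin δ cos φ₁ over cos δ − sin φ₁ sin φ₂.
λ₂ = -95.498° + 109.221° = 13.723°.
The forward bearing on arrival equals the back-azimuth from the destination plus 180°.
Back-azimuth from P₂ (55.1°, 13.7°) to P₁ (14.5°, -95.5°), with Δλ' = λ₁ − λ₂ = -109.2°: atan2( sin Δλ' cos φ₁ , cos φ₂ sin φ₁ − sin φ₂ cos φ₁ cos Δλ' ) = 293.9°.
Final bearing = (293.9° + 180°) mod 360° = 113.9°.

final bearing 113.9°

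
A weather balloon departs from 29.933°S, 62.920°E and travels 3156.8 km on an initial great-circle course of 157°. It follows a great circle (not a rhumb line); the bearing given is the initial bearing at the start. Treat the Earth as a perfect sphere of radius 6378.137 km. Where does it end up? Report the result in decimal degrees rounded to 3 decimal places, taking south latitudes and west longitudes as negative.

latitude -54.886°, longitude 81.743°

δ = 3156.8/6378.137 = 0.494941 rad (28.3580°).
Start latitude φ₁ = -0.522429 rad; initial bearing θ = 2.740167 rad.
Applying the spherical law of cosines for sides, sin φ₂ = sin φ₁ cos δ + cos φ₁ sin δ cos θ = -0.818007, so φ₂ = -54.886°.
Then Δλ = atan2(0.160833, 0.471822) = 0.328525 rad, from sin θ sin δ cos φ₁ over cos δ − sin φ₁ sin φ₂.
Hence λ₂ = 62.920° + 18.823° = 81.743°.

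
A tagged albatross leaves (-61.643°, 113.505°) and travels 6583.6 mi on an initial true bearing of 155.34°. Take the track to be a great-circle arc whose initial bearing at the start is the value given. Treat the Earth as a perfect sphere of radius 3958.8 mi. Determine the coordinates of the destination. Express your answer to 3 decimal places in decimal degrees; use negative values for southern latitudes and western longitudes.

latitude -20.412°, longitude -92.809°

Angular distance δ = d/R = 6583.6 / 3958.8 = 1.663029 rad.
Start latitude φ₁ = -1.075873 rad; initial bearing θ = 2.711194 rad.
sin φ₂ = sin φ₁ cos δ + cos φ₁ sin δ cos θ = (-0.880005)(-0.092102) + (0.474964)(0.995750)(-0.908800) = -0.348762
φ₂ = asin(-0.348762) = -0.356250 rad = -20.412°.
For the longitude increment, Δλ = atan2( sin θ sin δ cos φ₁, cos δ − sin φ₁ sin φ₂ ) = atan2(0.197328, -0.399015) = 153.686°.
λ₂ = 113.505° + 153.686° = 267.191°, normalized to (−180°, 180°] → -92.809°.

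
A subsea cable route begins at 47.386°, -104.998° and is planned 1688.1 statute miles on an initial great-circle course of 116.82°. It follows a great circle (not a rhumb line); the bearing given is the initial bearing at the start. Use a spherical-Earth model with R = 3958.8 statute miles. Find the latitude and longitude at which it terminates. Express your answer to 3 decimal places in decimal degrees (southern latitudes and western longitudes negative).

latitude 32.935°, longitude -78.907°

δ = 1688.1/3958.8 = 0.426417 rad (24.4319°).
With φ₁ = 47.386° = 0.827042 rad and θ = 116.82° = 2.038894 rad:
Applying the spherical law of cosines for sides, sin φ₂ = sin φ₁ cos δ + cos φ₁ sin δ cos θ = 0.543681, so φ₂ = 32.935°.
For the longitude increment, Δλ = atan2( sin θ sin δ cos φ₁, cos δ − sin φ₁ sin φ₂ ) = atan2(0.249914, 0.510341) = 26.091°.
λ₂ = -104.998° + 26.091° = -78.907°.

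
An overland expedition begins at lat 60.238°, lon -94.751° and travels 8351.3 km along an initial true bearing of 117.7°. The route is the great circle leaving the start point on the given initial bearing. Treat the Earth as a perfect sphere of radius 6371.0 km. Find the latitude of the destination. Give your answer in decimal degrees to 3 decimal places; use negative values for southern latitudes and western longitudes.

Central angle δ = d/R = 1.310830 rad.
With φ₁ = 60.238° = 1.051351 rad and θ = 117.7° = 2.054253 rad:
Applying the spherical law of cosines for sides, sin φ₂ = sin φ₁ cos δ + cos φ₁ sin δ cos θ = 0.000148, so φ₂ = 0.009°.
Then Δλ = atan2(0.424740, 0.256919) = 1.026792 rad, from sin θ sin δ cos φ₁ over cos δ − sin φ₁ sin φ₂.
Hence λ₂ = -94.751° + 58.831° = -35.920°.

latitude 0.009°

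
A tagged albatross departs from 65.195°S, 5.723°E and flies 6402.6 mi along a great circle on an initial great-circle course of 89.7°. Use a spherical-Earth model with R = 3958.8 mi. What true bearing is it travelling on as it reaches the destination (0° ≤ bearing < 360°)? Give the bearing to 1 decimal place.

final bearing 24.8°

Central angle δ = d/R = 1.617308 rad.
Start latitude φ₁ = -1.137867 rad; initial bearing θ = 1.565560 rad.
Destination latitude: φ₂ = arcsin( sin φ₁ cos δ + cos φ₁ sin δ cos θ ) = arcsin(0.044400) = 2.545°.
Δλ = atan2( sin θ sin δ cos φ₁ , cos δ − sin φ₁ sin φ₂ ) = atan2(0.419072, -0.006192) = 1.585570 rad = 90.846°.
Hence λ₂ = 5.723° + 90.846° = 96.569°.
The forward bearing on arrival equals the back-azimuth from the destination plus 180°.
Back-azimuth from P₂ (2.5°, 96.6°) to P₁ (-65.2°, 5.7°), with Δλ' = λ₁ − λ₂ = -90.8°: atan2( sin Δλ' cos φ₁ , cos φ₂ sin φ₁ − sin φ₂ cos φ₁ cos Δλ' ) = 204.8°.
Final bearing = (204.8° + 180°) mod 360° = 24.8°.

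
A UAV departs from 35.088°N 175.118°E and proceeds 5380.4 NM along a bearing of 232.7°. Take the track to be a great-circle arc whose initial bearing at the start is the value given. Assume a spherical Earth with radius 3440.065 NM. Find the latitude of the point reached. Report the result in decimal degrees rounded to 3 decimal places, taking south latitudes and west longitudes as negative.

latitude -29.470°

Central angle δ = d/R = 1.564040 rad.
Start latitude φ₁ = 0.612401 rad; initial bearing θ = 4.061381 rad.
Applying the spherical law of cosines for sides, sin φ₂ = sin φ₁ cos δ + cos φ₁ sin δ cos θ = -0.491967, so φ₂ = -29.470°.
Δλ = atan2( sin θ sin δ cos φ₁ , cos δ − sin φ₁ sin φ₂ ) = atan2(-0.650897, 0.289556) = -1.152228 rad = -66.018°.
Hence λ₂ = 175.118° + -66.018° = 109.100°.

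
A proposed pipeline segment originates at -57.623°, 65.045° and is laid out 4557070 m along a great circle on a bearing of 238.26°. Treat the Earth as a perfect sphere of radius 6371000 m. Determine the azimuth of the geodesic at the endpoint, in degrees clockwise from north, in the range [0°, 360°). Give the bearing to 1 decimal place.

final bearing 306.8°

δ = 4557070/6371000 = 0.715283 rad (40.9827°).
Start latitude φ₁ = -1.005711 rad; initial bearing θ = 4.158421 rad.
sin φ₂ = sin φ₁ cos δ + cos φ₁ sin δ cos θ = (-0.844543)(0.754907) + (0.535488)(0.655831)(-0.526066) = -0.822301
φ₂ = asin(-0.822301) = -0.965442 rad = -55.316°.
Then Δλ = atan2(-0.298667, 0.060439) = -1.371129 rad, from sin θ sin δ cos φ₁ over cos δ − sin φ₁ sin φ₂.
λ₂ = λ₁ + Δλ = -13.515°.
The forward bearing on arrival equals the back-azimuth from the destination plus 180°.
Back-azimuth from P₂ (-55.3°, -13.5°) to P₁ (-57.6°, 65.0°), with Δλ' = λ₁ − λ₂ = 78.6°: atan2( sin Δλ' cos φ₁ , cos φ₂ sin φ₁ − sin φ₂ cos φ₁ cos Δλ' ) = 126.8°.
Final bearing = (126.8° + 180°) mod 360° = 306.8°.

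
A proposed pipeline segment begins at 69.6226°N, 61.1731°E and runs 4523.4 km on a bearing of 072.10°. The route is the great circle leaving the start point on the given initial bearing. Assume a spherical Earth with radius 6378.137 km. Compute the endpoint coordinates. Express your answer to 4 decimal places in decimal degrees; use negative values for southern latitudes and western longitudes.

Central angle δ = d/R = 0.709204 rad.
Start latitude φ₁ = 1.215144 rad; initial bearing θ = 1.258382 rad.
Applying the spherical law of cosines for sides, sin φ₂ = sin φ₁ cos δ + cos φ₁ sin δ cos θ = 0.781085, so φ₂ = 51.3601°.
For the longitude increment, Δλ = atan2( sin θ sin δ cos φ₁, cos δ − sin φ₁ sin φ₂ ) = atan2(0.215783, 0.026676) = 82.9527°.
Hence λ₂ = 61.1731° + 82.9527° = 144.1258°.

latitude 51.3601°, longitude 144.1258°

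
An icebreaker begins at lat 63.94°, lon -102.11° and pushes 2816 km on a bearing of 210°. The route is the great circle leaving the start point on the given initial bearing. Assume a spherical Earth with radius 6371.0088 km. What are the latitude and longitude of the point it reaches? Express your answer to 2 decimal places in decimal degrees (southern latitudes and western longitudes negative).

latitude 40.49°, longitude -118.44°

δ = 2816/6371.0088 = 0.442002 rad (25.3249°).
With φ₁ = 63.94° = 1.115964 rad and θ = 210° = 3.665191 rad:
sin φ₂ = sin φ₁ cos δ + cos φ₁ sin δ cos θ = (0.898334)(0.903897) + (0.439312)(0.427750)(-0.866025) = 0.649262
φ₂ = asin(0.649262) = 0.706614 rad = 40.49°.
Then Δλ = atan2(-0.093958, 0.320643) = -0.285050 rad, from sin θ sin δ cos φ₁ over cos δ − sin φ₁ sin φ₂.
λ₂ = λ₁ + Δλ = -118.44°.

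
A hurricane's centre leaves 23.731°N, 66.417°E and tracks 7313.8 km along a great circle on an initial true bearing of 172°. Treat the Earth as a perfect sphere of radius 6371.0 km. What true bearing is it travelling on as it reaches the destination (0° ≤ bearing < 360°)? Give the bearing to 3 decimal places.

δ = 7313.8/6371 = 1.147983 rad (65.7746°).
Start latitude φ₁ = 0.414184 rad; initial bearing θ = 3.001966 rad.
sin φ₂ = sin φ₁ cos δ + cos φ₁ sin δ cos θ = (0.402443)(0.410328) + (0.915445)(0.911938)(-0.990268) = -0.661571
φ₂ = asin(-0.661571) = -0.722912 rad = -41.420°.
Δλ = atan2( sin θ sin δ cos φ₁ , cos δ − sin φ₁ sin φ₂ ) = atan2(0.116186, 0.676572) = 0.170068 rad = 9.744°.
λ₂ = 66.417° + 9.744° = 76.161°.
The forward bearing on arrival equals the back-azimuth from the destination plus 180°.
Back-azimuth from P₂ (-41.420°, 76.161°) to P₁ (23.731°, 66.417°), with Δλ' = λ₁ − λ₂ = -9.744°: atan2( sin Δλ' cos φ₁ , cos φ₂ sin φ₁ − sin φ₂ cos φ₁ cos Δλ' ) = 350.218°.
Final bearing = (350.218° + 180°) mod 360° = 170.218°.

final bearing 170.218°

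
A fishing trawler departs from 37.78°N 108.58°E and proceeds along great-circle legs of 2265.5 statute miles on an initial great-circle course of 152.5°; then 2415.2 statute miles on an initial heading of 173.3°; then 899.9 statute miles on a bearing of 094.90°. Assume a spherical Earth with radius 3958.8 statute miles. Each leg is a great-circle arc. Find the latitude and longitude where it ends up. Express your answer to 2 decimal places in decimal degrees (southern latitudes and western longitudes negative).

Apply the spherical direct solution leg by leg, carrying full precision between legs.
Leg 1: from (37.78°, 108.58°), δ = 2265.5/3958.8 = 0.572269 rad, θ = 152.5° → φ = 7.78°, λ = 123.20°.
Leg 2: from (7.78°, 123.20°), δ = 2415.2/3958.8 = 0.610084 rad, θ = 173.3° → φ = -26.93°, λ = 127.50°.
Leg 3: from (-26.93°, 127.50°), δ = 899.9/3958.8 = 0.227316 rad, θ = 94.9° → φ = -27.28°, λ = 142.13°.

latitude -27.28°, longitude 142.13°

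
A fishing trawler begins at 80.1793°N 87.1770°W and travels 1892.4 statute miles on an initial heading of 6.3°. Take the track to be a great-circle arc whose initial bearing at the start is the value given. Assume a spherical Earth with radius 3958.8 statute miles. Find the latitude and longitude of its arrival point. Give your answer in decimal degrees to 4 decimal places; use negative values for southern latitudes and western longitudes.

δ = 1892.4/3958.8 = 0.478024 rad (27.3887°).
Start latitude φ₁ = 1.399393 rad; initial bearing θ = 0.109956 rad.
Destination latitude: φ₂ = arcsin( sin φ₁ cos δ + cos φ₁ sin δ cos θ ) = arcsin(0.952885) = 72.3422°.
Δλ = atan2( sin θ sin δ cos φ₁ , cos δ − sin φ₁ sin φ₂ ) = atan2(0.008610, -0.051016) = 2.974394 rad = 170.4202°.
Hence λ₂ = -87.1770° + 170.4202° = 83.2432°.

latitude 72.3422°, longitude 83.2432°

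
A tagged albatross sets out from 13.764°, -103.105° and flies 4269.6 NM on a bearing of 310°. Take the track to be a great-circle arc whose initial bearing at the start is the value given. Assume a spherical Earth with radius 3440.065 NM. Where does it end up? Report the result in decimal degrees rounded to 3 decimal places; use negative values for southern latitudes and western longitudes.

Central angle δ = d/R = 1.241139 rad.
Converting: φ₁ = 0.240227 rad, θ = 5.410521 rad.
sin φ₂ = sin φ₁ cos δ + cos φ₁ sin δ cos θ = (0.237923)(0.323719) + (0.971284)(0.946153)(0.642788) = 0.667731
φ₂ = asin(0.667731) = 0.731157 rad = 41.892°.
Δλ = atan2( sin θ sin δ cos φ₁ , cos δ − sin φ₁ sin φ₂ ) = atan2(-0.703982, 0.164850) = -1.340774 rad = -76.821°.
λ₂ = λ₁ + Δλ = -179.926°.

latitude 41.892°, longitude -179.926°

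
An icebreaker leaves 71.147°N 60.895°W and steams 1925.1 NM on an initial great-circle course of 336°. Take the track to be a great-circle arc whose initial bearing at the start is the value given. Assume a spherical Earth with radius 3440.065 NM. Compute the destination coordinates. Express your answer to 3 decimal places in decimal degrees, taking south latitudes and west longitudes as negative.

latitude 73.477°, longitude 168.500°

Angular distance δ = d/R = 1925.1 / 3440.065 = 0.559612 rad.
Converting: φ₁ = 1.241749 rad, θ = 5.864306 rad.
sin φ₂ = sin φ₁ cos δ + cos φ₁ sin δ cos θ = (0.946351)(0.847461) + (0.323141)(0.530857)(0.913545) = 0.958707
φ₂ = asin(0.958707) = 1.282420 rad = 73.477°.
Then Δλ = atan2(-0.069772, -0.059812) = -2.279479 rad, from sin θ sin δ cos φ₁ over cos δ − sin φ₁ sin φ₂.
λ₂ = -60.895° + -130.605° = -191.500°, normalized to (−180°, 180°] → 168.500°.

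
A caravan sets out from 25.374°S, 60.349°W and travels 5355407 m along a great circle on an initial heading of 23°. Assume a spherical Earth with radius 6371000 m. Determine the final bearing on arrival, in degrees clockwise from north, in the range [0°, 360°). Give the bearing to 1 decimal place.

final bearing 22.0°

The arc subtends δ = 5355407/6371000 = 0.840591 rad at the centre.
With φ₁ = -25.374° = -0.442860 rad and θ = 23° = 0.401426 rad:
sin φ₂ = sin φ₁ cos δ + cos φ₁ sin δ cos θ = (-0.428525)(0.667022) + (0.903530)(0.745038)(0.920505) = 0.333815
φ₂ = asin(0.333815) = 0.340347 rad = 19.500°.
Δλ = atan2( sin θ sin δ cos φ₁ , cos δ − sin φ₁ sin φ₂ ) = atan2(0.263026, 0.810070) = 0.313956 rad = 17.988°.
λ₂ = -60.349° + 17.988° = -42.361°.
The forward bearing on arrival equals the back-azimuth from the destination plus 180°.
Back-azimuth from P₂ (19.5°, -42.4°) to P₁ (-25.4°, -60.3°), with Δλ' = λ₁ − λ₂ = -18.0°: atan2( sin Δλ' cos φ₁ , cos φ₂ sin φ₁ − sin φ₂ cos φ₁ cos Δλ' ) = 202.0°.
Final bearing = (202.0° + 180°) mod 360° = 22.0°.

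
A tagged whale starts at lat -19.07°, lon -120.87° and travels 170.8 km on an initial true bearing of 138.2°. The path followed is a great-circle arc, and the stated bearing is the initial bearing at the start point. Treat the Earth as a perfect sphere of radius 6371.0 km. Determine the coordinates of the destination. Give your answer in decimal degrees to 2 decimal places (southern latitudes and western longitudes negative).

Central angle δ = d/R = 0.026809 rad.
Start latitude φ₁ = -0.332834 rad; initial bearing θ = 2.412045 rad.
Destination latitude: φ₂ = arcsin( sin φ₁ cos δ + cos φ₁ sin δ cos θ ) = arcsin(-0.345492) = -20.21°.
Then Δλ = atan2(0.016886, 0.886760) = 0.019040 rad, from sin θ sin δ cos φ₁ over cos δ − sin φ₁ sin φ₂.
λ₂ = λ₁ + Δλ = -119.78°.

latitude -20.21°, longitude -119.78°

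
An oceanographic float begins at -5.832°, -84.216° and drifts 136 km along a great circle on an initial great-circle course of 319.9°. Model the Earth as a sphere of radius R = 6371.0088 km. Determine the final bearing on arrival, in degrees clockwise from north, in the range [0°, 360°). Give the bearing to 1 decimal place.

final bearing 320.0°

δ = 136/6371.0088 = 0.021347 rad (1.2231°).
Converting: φ₁ = -0.101788 rad, θ = 5.583308 rad.
Destination latitude: φ₂ = arcsin( sin φ₁ cos δ + cos φ₁ sin δ cos θ ) = arcsin(-0.085346) = -4.896°.
For the longitude increment, Δλ = atan2( sin θ sin δ cos φ₁, cos δ − sin φ₁ sin φ₂ ) = atan2(-0.013678, 0.991100) = -0.791°.
Hence λ₂ = -84.216° + -0.791° = -85.007°.
The forward bearing on arrival equals the back-azimuth from the destination plus 180°.
Back-azimuth from P₂ (-4.9°, -85.0°) to P₁ (-5.8°, -84.2°), with Δλ' = λ₁ − λ₂ = 0.8°: atan2( sin Δλ' cos φ₁ , cos φ₂ sin φ₁ − sin φ₂ cos φ₁ cos Δλ' ) = 140.0°.
Final bearing = (140.0° + 180°) mod 360° = 320.0°.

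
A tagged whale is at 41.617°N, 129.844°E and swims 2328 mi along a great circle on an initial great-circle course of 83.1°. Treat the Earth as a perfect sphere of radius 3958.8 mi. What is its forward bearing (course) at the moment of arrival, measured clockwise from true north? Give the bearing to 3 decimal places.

final bearing 111.590°

δ = 2328/3958.8 = 0.588057 rad (33.6932°).
With φ₁ = 41.617° = 0.726354 rad and θ = 83.1° = 1.450369 rad:
sin φ₂ = sin φ₁ cos δ + cos φ₁ sin δ cos θ = (0.664148)(0.832020) + (0.747601)(0.554745)(0.120137) = 0.602409
φ₂ = asin(0.602409) = 0.646515 rad = 37.043°.
Then Δλ = atan2(0.411725, 0.431932) = 0.761451 rad, from sin θ sin δ cos φ₁ over cos δ − sin φ₁ sin φ₂.
Hence λ₂ = 129.844° + 43.628° = 173.472°.
The forward bearing on arrival equals the back-azimuth from the destination plus 180°.
Back-azimuth from P₂ (37.043°, 173.472°) to P₁ (41.617°, 129.844°), with Δλ' = λ₁ − λ₂ = -43.628°: atan2( sin Δλ' cos φ₁ , cos φ₂ sin φ₁ − sin φ₂ cos φ₁ cos Δλ' ) = 291.590°.
Final bearing = (291.590° + 180°) mod 360° = 111.590°.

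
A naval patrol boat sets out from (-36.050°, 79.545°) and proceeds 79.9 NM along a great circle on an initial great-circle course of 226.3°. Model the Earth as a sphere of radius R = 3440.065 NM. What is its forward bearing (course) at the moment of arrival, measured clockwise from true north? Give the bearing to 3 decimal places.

Central angle δ = d/R = 0.023226 rad.
Start latitude φ₁ = -0.629191 rad; initial bearing θ = 3.949680 rad.
Applying the spherical law of cosines for sides, sin φ₂ = sin φ₁ cos δ + cos φ₁ sin δ cos θ = -0.601305, so φ₂ = -36.963°.
Then Δλ = atan2(-0.013575, 0.645868) = -0.021015 rad, from sin θ sin δ cos φ₁ over cos δ − sin φ₁ sin φ₂.
λ₂ = λ₁ + Δλ = 78.341°.
The forward bearing on arrival equals the back-azimuth from the destination plus 180°.
Back-azimuth from P₂ (-36.963°, 78.341°) to P₁ (-36.050°, 79.545°), with Δλ' = λ₁ − λ₂ = 1.204°: atan2( sin Δλ' cos φ₁ , cos φ₂ sin φ₁ − sin φ₂ cos φ₁ cos Δλ' ) = 47.016°.
Final bearing = (47.016° + 180°) mod 360° = 227.016°.

final bearing 227.016°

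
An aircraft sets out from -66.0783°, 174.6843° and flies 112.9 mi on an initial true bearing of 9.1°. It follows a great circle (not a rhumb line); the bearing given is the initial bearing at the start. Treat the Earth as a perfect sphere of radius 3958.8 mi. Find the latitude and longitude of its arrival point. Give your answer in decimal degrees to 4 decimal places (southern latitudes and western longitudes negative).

latitude -64.4636°, longitude 175.2837°

Angular distance δ = d/R = 112.9 / 3958.8 = 0.028519 rad.
Converting: φ₁ = -1.153284 rad, θ = 0.158825 rad.
Destination latitude: φ₂ = arcsin( sin φ₁ cos δ + cos φ₁ sin δ cos θ ) = arcsin(-0.902312) = -64.4636°.
Then Δλ = atan2(0.001829, 0.174790) = 0.010462 rad, from sin θ sin δ cos φ₁ over cos δ − sin φ₁ sin φ₂.
λ₂ = 174.6843° + 0.5994° = 175.2837°.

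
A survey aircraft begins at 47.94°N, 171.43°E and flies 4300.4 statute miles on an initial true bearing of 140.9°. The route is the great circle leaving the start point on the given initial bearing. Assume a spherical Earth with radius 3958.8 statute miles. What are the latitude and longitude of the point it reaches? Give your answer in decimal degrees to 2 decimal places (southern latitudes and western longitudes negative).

Central angle δ = d/R = 1.086289 rad.
Converting: φ₁ = 0.836711 rad, θ = 2.459169 rad.
Destination latitude: φ₂ = arcsin( sin φ₁ cos δ + cos φ₁ sin δ cos θ ) = arcsin(-0.114234) = -6.56°.
For the longitude increment, Δλ = atan2( sin θ sin δ cos φ₁, cos δ − sin φ₁ sin φ₂ ) = atan2(0.373868, 0.550585) = 34.18°.
λ₂ = 171.43° + 34.18° = 205.61°, normalized to (−180°, 180°] → -154.39°.

latitude -6.56°, longitude -154.39°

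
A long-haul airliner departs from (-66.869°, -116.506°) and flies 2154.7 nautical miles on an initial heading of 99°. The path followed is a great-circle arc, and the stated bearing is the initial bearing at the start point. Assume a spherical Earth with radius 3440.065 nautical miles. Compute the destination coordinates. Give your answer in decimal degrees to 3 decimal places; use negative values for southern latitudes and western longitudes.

latitude -51.358°, longitude -48.507°

δ = 2154.7/3440.065 = 0.626354 rad (35.8875°).
Start latitude φ₁ = -1.167084 rad; initial bearing θ = 1.727876 rad.
Applying the spherical law of cosines for sides, sin φ₂ = sin φ₁ cos δ + cos φ₁ sin δ cos θ = -0.781063, so φ₂ = -51.358°.
Δλ = atan2( sin θ sin δ cos φ₁ , cos δ − sin φ₁ sin φ₂ ) = atan2(0.227443, 0.091897) = 1.186807 rad = 67.999°.
λ₂ = λ₁ + Δλ = -48.507°.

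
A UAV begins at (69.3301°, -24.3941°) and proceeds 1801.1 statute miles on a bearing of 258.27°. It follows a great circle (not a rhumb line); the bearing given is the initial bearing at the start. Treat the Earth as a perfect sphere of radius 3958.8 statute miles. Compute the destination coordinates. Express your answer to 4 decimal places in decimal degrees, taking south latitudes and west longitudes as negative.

δ = 1801.1/3958.8 = 0.454961 rad (26.0674°).
Start latitude φ₁ = 1.210039 rad; initial bearing θ = 4.507662 rad.
Applying the spherical law of cosines for sides, sin φ₂ = sin φ₁ cos δ + cos φ₁ sin δ cos θ = 0.808922, so φ₂ = 53.9907°.
Then Δλ = atan2(-0.151871, 0.141427) = -0.820993 rad, from sin θ sin δ cos φ₁ over cos δ − sin φ₁ sin φ₂.
Hence λ₂ = -24.3941° + -47.0394° = -71.4335°.

latitude 53.9907°, longitude -71.4335°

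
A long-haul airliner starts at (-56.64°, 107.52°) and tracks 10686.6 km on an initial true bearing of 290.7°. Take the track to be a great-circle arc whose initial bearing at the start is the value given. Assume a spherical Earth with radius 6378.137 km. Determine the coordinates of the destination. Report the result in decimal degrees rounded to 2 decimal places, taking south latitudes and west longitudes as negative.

Central angle δ = d/R = 1.675505 rad.
With φ₁ = -56.64° = -0.988554 rad and θ = 290.7° = 5.073672 rad:
Applying the spherical law of cosines for sides, sin φ₂ = sin φ₁ cos δ + cos φ₁ sin δ cos θ = 0.280607, so φ₂ = 16.30°.
For the longitude increment, Δλ = atan2( sin θ sin δ cos φ₁, cos δ − sin φ₁ sin φ₂ ) = atan2(-0.511581, 0.129854) = -75.76°.
λ₂ = λ₁ + Δλ = 31.76°.

latitude 16.30°, longitude 31.76°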